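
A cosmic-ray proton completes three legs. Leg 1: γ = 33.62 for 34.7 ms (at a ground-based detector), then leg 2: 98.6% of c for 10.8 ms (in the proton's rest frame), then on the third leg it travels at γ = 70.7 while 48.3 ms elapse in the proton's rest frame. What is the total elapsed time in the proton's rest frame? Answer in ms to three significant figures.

τ = 60.1 ms

Leg 1: γ = 33.62; τ_1 = 34.7/33.62 = 1.032 ms.
Leg 2: 10.8 ms is already measured in the proton's rest frame.
Leg 3: 48.3 ms is already measured in the proton's rest frame.
Total: 1.032 + 10.80 + 48.30 ms.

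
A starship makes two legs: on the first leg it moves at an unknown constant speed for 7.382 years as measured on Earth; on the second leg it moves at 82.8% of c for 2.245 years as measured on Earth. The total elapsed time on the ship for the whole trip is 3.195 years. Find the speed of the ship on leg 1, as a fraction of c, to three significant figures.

Leg 1: speed unknown; τ_1 = 7.382/γ_1.
Leg 2: β = 0.828; γ = 1/√(1 − 0.828²) = 1/√0.3144 = 1.783; τ_2 = 2.245/1.783 = 1.259 years.
Total proper time: τ_1 + 1.259 = 3.195, so τ_1 = 3.195 − 1.259 = 1.936 years.
γ_1 = 7.382/1.936 = 3.813; β = √(1 − 1/γ²) = √0.9312.

β = 0.965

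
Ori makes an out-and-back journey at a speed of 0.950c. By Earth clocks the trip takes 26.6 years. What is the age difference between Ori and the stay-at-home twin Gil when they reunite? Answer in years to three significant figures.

γ = 1/√(1 − 0.950²) = 1/√0.09750 = 3.203
Ori's elapsed proper time: τ = 26.6/3.203 = 8.306 years.
Age gap = Δt − τ = 26.6 − 8.306 years.

Δt − τ = 18.3 years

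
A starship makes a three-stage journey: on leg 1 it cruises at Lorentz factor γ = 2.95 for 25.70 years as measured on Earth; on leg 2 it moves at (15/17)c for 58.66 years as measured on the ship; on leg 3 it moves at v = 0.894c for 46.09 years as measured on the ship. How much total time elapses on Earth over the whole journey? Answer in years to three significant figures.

Δt = 253 years

Leg 1: 25.70 years is already measured on Earth.
Leg 2: γ = 1/√(1 − (15/17)²) = 17/8 = 2.125; Δt_2 = 2.125 × 58.66 = 124.7 years.
Leg 3: γ = 1/√(1 − 0.894²) = 1/√0.2008 = 2.232; Δt_3 = 2.232 × 46.09 = 102.9 years.
Total: 25.70 + 124.7 + 102.9 years.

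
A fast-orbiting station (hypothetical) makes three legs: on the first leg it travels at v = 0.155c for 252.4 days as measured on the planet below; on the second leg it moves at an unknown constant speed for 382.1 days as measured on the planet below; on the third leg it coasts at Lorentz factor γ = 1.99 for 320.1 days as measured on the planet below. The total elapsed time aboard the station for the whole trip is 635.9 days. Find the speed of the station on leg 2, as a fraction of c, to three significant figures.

β = 0.807

Leg 1: γ = 1/√(1 − 0.155²) = 1/√0.9760 = 1.012; τ_1 = 252.4/1.012 = 249.3 days.
Leg 2: speed unknown; τ_2 = 382.1/γ_2.
Leg 3: γ = 1.99; τ_3 = 320.1/1.990 = 160.9 days.
Total proper time: 249.3 + τ_2 + 160.9 = 635.9, so τ_2 = 635.9 − 410.2 = 225.7 days.
γ_2 = 382.1/225.7 = 1.693; β = √(1 − 1/γ²) = √0.6511.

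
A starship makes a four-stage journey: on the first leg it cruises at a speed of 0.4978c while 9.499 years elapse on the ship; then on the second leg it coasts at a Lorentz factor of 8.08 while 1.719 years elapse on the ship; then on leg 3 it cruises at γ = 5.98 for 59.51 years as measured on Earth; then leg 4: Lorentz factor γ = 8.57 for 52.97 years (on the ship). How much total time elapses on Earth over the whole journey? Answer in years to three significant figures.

Δt = 538 years

Leg 1: γ = 1/√(1 − 0.4978²) = 1/√0.7522 = 1.153; Δt_1 = 1.153 × 9.499 = 10.95 years.
Leg 2: γ = 8.08; Δt_2 = 8.080 × 1.719 = 13.89 years.
Leg 3: 59.51 years is already measured on Earth.
Leg 4: γ = 8.57; Δt_4 = 8.570 × 52.97 = 454.0 years.
Total: 10.95 + 13.89 + 59.51 + 454.0 years.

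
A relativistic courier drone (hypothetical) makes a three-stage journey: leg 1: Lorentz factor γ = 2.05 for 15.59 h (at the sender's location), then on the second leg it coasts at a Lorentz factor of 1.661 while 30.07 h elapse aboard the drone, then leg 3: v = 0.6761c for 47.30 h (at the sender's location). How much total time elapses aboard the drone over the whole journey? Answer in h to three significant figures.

τ = 72.5 h

Leg 1: γ = 2.05; τ_1 = 15.59/2.050 = 7.605 h.
Leg 2: 30.07 h is already measured aboard the drone.
Leg 3: γ = 1/√(1 − 0.6761²) = 1/√0.5429 = 1.357; τ_3 = 47.30/1.357 = 34.85 h.
Total: 7.605 + 30.07 + 34.85 h.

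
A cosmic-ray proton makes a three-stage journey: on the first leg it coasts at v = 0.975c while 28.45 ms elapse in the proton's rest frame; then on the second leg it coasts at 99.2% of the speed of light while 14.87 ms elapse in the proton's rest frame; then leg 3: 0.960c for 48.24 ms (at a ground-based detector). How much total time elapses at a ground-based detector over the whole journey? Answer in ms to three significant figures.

Δt = 294 ms

Leg 1: γ = 1/√(1 − 0.975²) = 1/√0.04938 = 4.500; Δt_1 = 4.500 × 28.45 = 128.0 ms.
Leg 2: β = 0.992; γ = 1/√(1 − 0.992²) = 1/√0.01594 = 7.922; Δt_2 = 7.922 × 14.87 = 117.8 ms.
Leg 3: 48.24 ms is already measured at a ground-based detector.
Total: 128.0 + 117.8 + 48.24 ms.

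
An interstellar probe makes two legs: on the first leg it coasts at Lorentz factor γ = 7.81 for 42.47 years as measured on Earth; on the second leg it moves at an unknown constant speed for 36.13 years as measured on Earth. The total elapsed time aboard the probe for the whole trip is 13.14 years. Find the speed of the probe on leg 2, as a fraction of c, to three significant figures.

β = 0.977

Leg 1: γ = 7.81; τ_1 = 42.47/7.810 = 5.438 years.
Leg 2: speed unknown; τ_2 = 36.13/γ_2.
Total proper time: 5.438 + τ_2 = 13.14, so τ_2 = 13.14 − 5.438 = 7.702 years.
γ_2 = 36.13/7.702 = 4.691; β = √(1 − 1/γ²) = √0.9546.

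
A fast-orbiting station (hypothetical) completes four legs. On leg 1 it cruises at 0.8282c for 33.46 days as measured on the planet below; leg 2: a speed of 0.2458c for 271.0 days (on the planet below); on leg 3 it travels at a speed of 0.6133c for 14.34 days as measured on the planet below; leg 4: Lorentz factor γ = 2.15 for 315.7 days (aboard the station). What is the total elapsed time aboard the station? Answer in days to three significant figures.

τ = 608 days

Leg 1: γ = 1/√(1 − 0.8282²) = 1/√0.3141 = 1.784; τ_1 = 33.46/1.784 = 18.75 days.
Leg 2: γ = 1/√(1 − 0.2458²) = 1/√0.9396 = 1.032; τ_2 = 271.0/1.032 = 262.7 days.
Leg 3: γ = 1/√(1 − 0.6133²) = 1/√0.6239 = 1.266; τ_3 = 14.34/1.266 = 11.33 days.
Leg 4: 315.7 days is already measured aboard the station.
Total: 18.75 + 262.7 + 11.33 + 315.7 days.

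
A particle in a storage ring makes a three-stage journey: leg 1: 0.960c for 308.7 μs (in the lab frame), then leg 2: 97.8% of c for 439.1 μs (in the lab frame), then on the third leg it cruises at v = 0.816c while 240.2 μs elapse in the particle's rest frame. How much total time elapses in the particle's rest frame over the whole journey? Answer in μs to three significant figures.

τ = 418 μs

Leg 1: γ = 1/√(1 − 0.960²) = 25/7 ≈ 3.571; τ_1 = 308.7/3.571 = 86.44 μs.
Leg 2: β = 0.978; γ = 1/√(1 − 0.978²) = 1/√0.04352 = 4.794; τ_2 = 439.1/4.794 = 91.60 μs.
Leg 3: 240.2 μs is already measured in the particle's rest frame.
Total: 86.44 + 91.60 + 240.2 μs.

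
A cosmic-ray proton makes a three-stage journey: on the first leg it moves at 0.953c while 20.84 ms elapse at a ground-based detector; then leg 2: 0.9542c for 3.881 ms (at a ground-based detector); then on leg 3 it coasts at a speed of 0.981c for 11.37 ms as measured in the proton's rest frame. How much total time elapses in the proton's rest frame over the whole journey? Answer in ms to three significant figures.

τ = 18.8 ms

Leg 1: γ = 1/√(1 − 0.953²) = 1/√0.09179 = 3.301; τ_1 = 20.84/3.301 = 6.314 ms.
Leg 2: γ = 1/√(1 − 0.9542²) = 1/√0.08950 = 3.343; τ_2 = 3.881/3.343 = 1.161 ms.
Leg 3: 11.37 ms is already measured in the proton's rest frame.
Total: 6.314 + 1.161 + 11.37 ms.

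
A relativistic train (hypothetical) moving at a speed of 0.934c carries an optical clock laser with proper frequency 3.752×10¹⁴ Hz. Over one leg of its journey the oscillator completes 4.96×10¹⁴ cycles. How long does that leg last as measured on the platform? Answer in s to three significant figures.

γ = 1/√(1 − 0.934²) = 1/√0.1276 = 2.799
Proper time for N cycles: τ = N/f = 4.96×10¹⁴/(3.752×10¹⁴) = 1.322×10⁰ s = 1.322 s.
Lab-frame duration Δt = γτ = 2.799 × 1.322 = 3.700 s.

Δt = 3.70 s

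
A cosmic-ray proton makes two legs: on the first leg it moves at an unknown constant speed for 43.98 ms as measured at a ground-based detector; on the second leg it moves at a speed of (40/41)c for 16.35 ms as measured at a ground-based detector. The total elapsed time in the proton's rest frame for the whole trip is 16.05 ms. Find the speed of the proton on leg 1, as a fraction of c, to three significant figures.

β = 0.959

Leg 1: speed unknown; τ_1 = 43.98/γ_1.
Leg 2: γ = 1/√(1 − (40/41)²) = 41/9 ≈ 4.556; τ_2 = 16.35/4.556 = 3.589 ms.
Total proper time: τ_1 + 3.589 = 16.05, so τ_1 = 16.05 − 3.589 = 12.46 ms.
γ_1 = 43.98/12.46 = 3.529; β = √(1 − 1/γ²) = √0.9197.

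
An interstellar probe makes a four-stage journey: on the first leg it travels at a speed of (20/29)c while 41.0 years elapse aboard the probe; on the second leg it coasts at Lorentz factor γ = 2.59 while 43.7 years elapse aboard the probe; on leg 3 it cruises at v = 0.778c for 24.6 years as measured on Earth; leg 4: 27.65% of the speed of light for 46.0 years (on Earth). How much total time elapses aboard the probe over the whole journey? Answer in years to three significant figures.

τ = 144 years

Leg 1: 41.0 years is already measured aboard the probe.
Leg 2: 43.7 years is already measured aboard the probe.
Leg 3: γ = 1/√(1 − 0.778²) = 1/√0.3947 = 1.592; τ_3 = 24.6/1.592 = 15.46 years.
Leg 4: β = 0.2765; γ = 1/√(1 − 0.2765²) = 1/√0.9235 = 1.041; τ_4 = 46.0/1.041 = 44.21 years.
Total: 41.00 + 43.70 + 15.46 + 44.21 years.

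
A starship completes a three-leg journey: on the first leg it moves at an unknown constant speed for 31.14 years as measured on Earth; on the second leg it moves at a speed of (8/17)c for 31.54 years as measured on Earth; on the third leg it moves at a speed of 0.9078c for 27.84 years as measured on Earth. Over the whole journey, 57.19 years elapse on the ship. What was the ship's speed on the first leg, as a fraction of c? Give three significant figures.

β = 0.823

Leg 1: speed unknown; τ_1 = 31.14/γ_1.
Leg 2: γ = 1/√(1 − (8/17)²) = 17/15 ≈ 1.133; τ_2 = 31.54/1.133 = 27.83 years.
Leg 3: γ = 1/√(1 − 0.9078²) = 1/√0.1759 = 2.384; τ_3 = 27.84/2.384 = 11.68 years.
Total proper time: τ_1 + 27.83 + 11.68 = 57.19, so τ_1 = 57.19 − 39.51 = 17.68 years.
γ_1 = 31.14/17.68 = 1.761; β = √(1 − 1/γ²) = √0.6775.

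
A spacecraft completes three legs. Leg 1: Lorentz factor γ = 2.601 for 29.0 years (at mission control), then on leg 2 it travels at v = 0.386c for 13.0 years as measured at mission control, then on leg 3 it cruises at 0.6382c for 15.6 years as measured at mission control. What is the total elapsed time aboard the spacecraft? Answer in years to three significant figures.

τ = 35.2 years

Leg 1: γ = 2.601; τ_1 = 29.0/2.601 = 11.15 years.
Leg 2: γ = 1/√(1 − 0.386²) = 1/√0.8510 = 1.084; τ_2 = 13.0/1.084 = 11.99 years.
Leg 3: γ = 1/√(1 − 0.6382²) = 1/√0.5927 = 1.299; τ_3 = 15.6/1.299 = 12.01 years.
Total: 11.15 + 11.99 + 12.01 years.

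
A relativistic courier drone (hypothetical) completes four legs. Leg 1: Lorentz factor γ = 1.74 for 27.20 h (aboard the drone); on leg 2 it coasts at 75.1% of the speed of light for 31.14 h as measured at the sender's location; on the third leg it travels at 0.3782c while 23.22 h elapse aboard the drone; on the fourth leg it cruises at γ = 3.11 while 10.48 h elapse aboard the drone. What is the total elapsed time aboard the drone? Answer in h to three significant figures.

Leg 1: 27.20 h is already measured aboard the drone.
Leg 2: β = 0.751; γ = 1/√(1 − 0.751²) = 1/√0.4360 = 1.514; τ_2 = 31.14/1.514 = 20.56 h.
Leg 3: 23.22 h is already measured aboard the drone.
Leg 4: 10.48 h is already measured aboard the drone.
Total: 27.20 + 20.56 + 23.22 + 10.48 h.

τ = 81.5 h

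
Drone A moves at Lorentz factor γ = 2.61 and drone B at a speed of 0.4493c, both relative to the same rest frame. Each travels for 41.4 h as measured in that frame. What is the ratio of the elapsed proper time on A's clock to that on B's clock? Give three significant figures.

τ_A/τ_B = 0.429

A: γ = 2.61. B: γ = 1/√(1 − 0.4493²) = 1/√0.7981 = 1.119.
τ_A/τ_B = γ_B/γ_A = 1.119/2.610 = 0.4289, so τ_A/τ_B = 0.4289.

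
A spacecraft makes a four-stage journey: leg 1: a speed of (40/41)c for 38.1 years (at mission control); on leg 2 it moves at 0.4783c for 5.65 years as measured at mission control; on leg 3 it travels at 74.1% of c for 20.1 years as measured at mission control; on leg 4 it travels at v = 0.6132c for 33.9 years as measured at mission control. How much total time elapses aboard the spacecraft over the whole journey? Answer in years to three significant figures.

Leg 1: γ = 1/√(1 − (40/41)²) = 41/9 ≈ 4.556; τ_1 = 38.1/4.556 = 8.363 years.
Leg 2: γ = 1/√(1 − 0.4783²) = 1/√0.7712 = 1.139; τ_2 = 5.65/1.139 = 4.962 years.
Leg 3: β = 0.741; γ = 1/√(1 − 0.741²) = 1/√0.4509 = 1.489; τ_3 = 20.1/1.489 = 13.50 years.
Leg 4: γ = 1/√(1 − 0.6132²) = 1/√0.6240 = 1.266; τ_4 = 33.9/1.266 = 26.78 years.
Total: 8.363 + 4.962 + 13.50 + 26.78 years.

τ = 53.6 years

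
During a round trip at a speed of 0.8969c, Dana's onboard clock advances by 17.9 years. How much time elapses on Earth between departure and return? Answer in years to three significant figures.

Δt = 40.5 years

γ = 1/√(1 − 0.8969²) = 1/√0.1956 = 2.261
Earth-frame duration is the dilated interval: Δt = γτ = 2.261 × 17.9 years.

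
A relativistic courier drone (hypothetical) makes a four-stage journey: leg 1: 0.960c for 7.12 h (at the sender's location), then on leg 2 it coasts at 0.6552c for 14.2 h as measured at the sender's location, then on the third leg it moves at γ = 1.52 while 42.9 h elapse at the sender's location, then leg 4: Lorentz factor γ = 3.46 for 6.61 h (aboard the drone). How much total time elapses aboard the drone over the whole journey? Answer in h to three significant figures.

τ = 47.6 h

Leg 1: γ = 1/√(1 − 0.960²) = 25/7 ≈ 3.571; τ_1 = 7.12/3.571 = 1.994 h.
Leg 2: γ = 1/√(1 − 0.6552²) = 1/√0.5707 = 1.324; τ_2 = 14.2/1.324 = 10.73 h.
Leg 3: γ = 1.52; τ_3 = 42.9/1.520 = 28.22 h.
Leg 4: 6.61 h is already measured aboard the drone.
Total: 1.994 + 10.73 + 28.22 + 6.610 h.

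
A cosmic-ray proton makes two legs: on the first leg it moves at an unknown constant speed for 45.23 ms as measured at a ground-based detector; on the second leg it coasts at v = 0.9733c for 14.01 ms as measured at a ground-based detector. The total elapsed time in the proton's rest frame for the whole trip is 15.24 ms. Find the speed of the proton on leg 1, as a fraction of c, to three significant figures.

Leg 1: speed unknown; τ_1 = 45.23/γ_1.
Leg 2: γ = 1/√(1 − 0.9733²) = 1/√0.05269 = 4.357; τ_2 = 14.01/4.357 = 3.216 ms.
Total proper time: τ_1 + 3.216 = 15.24, so τ_1 = 15.24 − 3.216 = 12.02 ms.
γ_1 = 45.23/12.02 = 3.762; β = √(1 − 1/γ²) = √0.9293.

β = 0.964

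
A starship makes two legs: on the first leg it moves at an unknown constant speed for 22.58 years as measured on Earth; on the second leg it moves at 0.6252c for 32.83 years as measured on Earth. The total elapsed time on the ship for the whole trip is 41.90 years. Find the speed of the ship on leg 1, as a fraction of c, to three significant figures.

β = 0.693

Leg 1: speed unknown; τ_1 = 22.58/γ_1.
Leg 2: γ = 1/√(1 − 0.6252²) = 1/√0.6091 = 1.281; τ_2 = 32.83/1.281 = 25.62 years.
Total proper time: τ_1 + 25.62 = 41.90, so τ_1 = 41.90 − 25.62 = 16.28 years.
γ_1 = 22.58/16.28 = 1.387; β = √(1 − 1/γ²) = √0.4803.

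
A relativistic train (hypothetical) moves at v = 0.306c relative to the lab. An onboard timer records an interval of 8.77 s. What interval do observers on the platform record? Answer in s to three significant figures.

γ = 1/√(1 − 0.306²) = 1/√0.9064 = 1.050
The interval measured on the train is the proper time (both events occur at the same place in that frame); the lab-frame interval is Δt = γτ = 1.050 × 8.77 s.

Δt = 9.21 s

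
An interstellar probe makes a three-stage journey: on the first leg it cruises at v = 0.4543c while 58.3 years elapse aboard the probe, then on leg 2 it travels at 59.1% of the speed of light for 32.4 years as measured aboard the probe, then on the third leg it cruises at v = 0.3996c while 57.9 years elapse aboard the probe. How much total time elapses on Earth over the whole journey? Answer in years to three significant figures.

Leg 1: γ = 1/√(1 − 0.4543²) = 1/√0.7936 = 1.123; Δt_1 = 1.123 × 58.3 = 65.44 years.
Leg 2: β = 0.591; γ = 1/√(1 − 0.591²) = 1/√0.6507 = 1.240; Δt_2 = 1.240 × 32.4 = 40.17 years.
Leg 3: γ = 1/√(1 − 0.3996²) = 1/√0.8403 = 1.091; Δt_3 = 1.091 × 57.9 = 63.16 years.
Total: 65.44 + 40.17 + 63.16 years.

Δt = 169 years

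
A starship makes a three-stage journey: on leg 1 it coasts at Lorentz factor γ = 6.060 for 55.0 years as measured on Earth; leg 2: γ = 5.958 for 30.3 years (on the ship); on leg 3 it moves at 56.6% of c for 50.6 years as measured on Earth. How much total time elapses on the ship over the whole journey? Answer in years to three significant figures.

Leg 1: γ = 6.060; τ_1 = 55.0/6.060 = 9.076 years.
Leg 2: 30.3 years is already measured on the ship.
Leg 3: β = 0.566; γ = 1/√(1 − 0.566²) = 1/√0.6796 = 1.213; τ_3 = 50.6/1.213 = 41.71 years.
Total: 9.076 + 30.30 + 41.71 years.

τ = 81.1 years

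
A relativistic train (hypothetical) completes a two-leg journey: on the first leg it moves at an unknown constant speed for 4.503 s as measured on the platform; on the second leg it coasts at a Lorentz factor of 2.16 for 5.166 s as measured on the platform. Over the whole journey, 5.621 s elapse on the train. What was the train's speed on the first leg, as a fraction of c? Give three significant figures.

Leg 1: speed unknown; τ_1 = 4.503/γ_1.
Leg 2: γ = 2.16; τ_2 = 5.166/2.160 = 2.392 s.
Total proper time: τ_1 + 2.392 = 5.621, so τ_1 = 5.621 − 2.392 = 3.229 s.
γ_1 = 4.503/3.229 = 1.394; β = √(1 − 1/γ²) = √0.4857.

β = 0.697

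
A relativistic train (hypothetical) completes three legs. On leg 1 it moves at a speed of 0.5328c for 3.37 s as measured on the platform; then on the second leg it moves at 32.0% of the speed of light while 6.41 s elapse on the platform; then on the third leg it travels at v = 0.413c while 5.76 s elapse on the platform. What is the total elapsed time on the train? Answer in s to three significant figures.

Leg 1: γ = 1/√(1 − 0.5328²) = 1/√0.7161 = 1.182; τ_1 = 3.37/1.182 = 2.852 s.
Leg 2: β = 0.320; γ = 1/√(1 − 0.320²) = 1/√0.8976 = 1.056; τ_2 = 6.41/1.056 = 6.073 s.
Leg 3: γ = 1/√(1 − 0.413²) = 1/√0.8294 = 1.098; τ_3 = 5.76/1.098 = 5.246 s.
Total: 2.852 + 6.073 + 5.246 s.

τ = 14.2 s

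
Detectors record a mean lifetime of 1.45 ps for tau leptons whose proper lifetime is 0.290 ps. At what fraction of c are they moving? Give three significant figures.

γ = Δt/τ₀ = 1.45/0.290 = 5.000
β = √(1 − 1/γ²) = √(1 − 0.04000) = √0.9600

β = 0.980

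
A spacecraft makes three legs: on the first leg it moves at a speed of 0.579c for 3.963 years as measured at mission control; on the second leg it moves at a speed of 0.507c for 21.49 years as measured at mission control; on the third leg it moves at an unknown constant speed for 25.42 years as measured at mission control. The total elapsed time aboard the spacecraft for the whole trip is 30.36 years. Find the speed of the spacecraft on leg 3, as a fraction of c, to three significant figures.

β = 0.941

Leg 1: γ = 1/√(1 − 0.579²) = 1/√0.6648 = 1.227; τ_1 = 3.963/1.227 = 3.231 years.
Leg 2: γ = 1/√(1 − 0.507²) = 1/√0.7430 = 1.160; τ_2 = 21.49/1.160 = 18.52 years.
Leg 3: speed unknown; τ_3 = 25.42/γ_3.
Total proper time: 3.231 + 18.52 + τ_3 = 30.36, so τ_3 = 30.36 − 21.75 = 8.606 years.
γ_3 = 25.42/8.606 = 2.954; β = √(1 − 1/γ²) = √0.8854.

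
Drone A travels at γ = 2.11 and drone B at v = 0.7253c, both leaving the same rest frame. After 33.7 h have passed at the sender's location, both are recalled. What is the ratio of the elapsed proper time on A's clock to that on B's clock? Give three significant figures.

A: γ = 2.11. B: γ = 1/√(1 − 0.7253²) = 1/√0.4739 = 1.453.
τ_A/τ_B = γ_B/γ_A = 1.453/2.110 = 0.6884, so τ_A/τ_B = 0.6884.

τ_A/τ_B = 0.688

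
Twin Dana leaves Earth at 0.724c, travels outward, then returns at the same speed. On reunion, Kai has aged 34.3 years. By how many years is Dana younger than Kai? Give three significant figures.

γ = 1/√(1 − 0.724²) = 1/√0.4758 = 1.450
Dana's elapsed proper time: τ = 34.3/1.450 = 23.66 years.
Age gap = Δt − τ = 34.3 − 23.66 years.

Δt − τ = 10.6 years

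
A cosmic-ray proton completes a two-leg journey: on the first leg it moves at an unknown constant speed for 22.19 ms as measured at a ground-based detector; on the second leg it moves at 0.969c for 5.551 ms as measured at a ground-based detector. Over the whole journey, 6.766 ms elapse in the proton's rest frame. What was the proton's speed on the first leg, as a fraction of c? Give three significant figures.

β = 0.970

Leg 1: speed unknown; τ_1 = 22.19/γ_1.
Leg 2: γ = 1/√(1 − 0.969²) = 1/√0.06104 = 4.048; τ_2 = 5.551/4.048 = 1.371 ms.
Total proper time: τ_1 + 1.371 = 6.766, so τ_1 = 6.766 − 1.371 = 5.395 ms.
γ_1 = 22.19/5.395 = 4.113; β = √(1 − 1/γ²) = √0.9409.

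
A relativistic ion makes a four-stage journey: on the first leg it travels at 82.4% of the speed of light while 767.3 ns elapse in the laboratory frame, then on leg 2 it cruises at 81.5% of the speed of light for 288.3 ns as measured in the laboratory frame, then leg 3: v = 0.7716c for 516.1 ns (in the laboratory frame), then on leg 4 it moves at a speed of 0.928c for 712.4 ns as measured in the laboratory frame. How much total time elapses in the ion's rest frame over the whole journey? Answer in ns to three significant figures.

τ = 1200 ns

Leg 1: β = 0.824; γ = 1/√(1 − 0.824²) = 1/√0.3210 = 1.765; τ_1 = 767.3/1.765 = 434.7 ns.
Leg 2: β = 0.815; γ = 1/√(1 − 0.815²) = 1/√0.3358 = 1.726; τ_2 = 288.3/1.726 = 167.1 ns.
Leg 3: γ = 1/√(1 − 0.7716²) = 1/√0.4046 = 1.572; τ_3 = 516.1/1.572 = 328.3 ns.
Leg 4: γ = 1/√(1 − 0.928²) = 1/√0.1388 = 2.684; τ_4 = 712.4/2.684 = 265.4 ns.
Total: 434.7 + 167.1 + 328.3 + 265.4 ns.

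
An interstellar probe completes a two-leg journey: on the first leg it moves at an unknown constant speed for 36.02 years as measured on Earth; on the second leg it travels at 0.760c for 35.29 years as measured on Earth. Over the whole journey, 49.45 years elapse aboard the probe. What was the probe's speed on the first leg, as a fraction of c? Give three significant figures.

β = 0.677

Leg 1: speed unknown; τ_1 = 36.02/γ_1.
Leg 2: γ = 1/√(1 − 0.760²) = 1/√0.4224 = 1.539; τ_2 = 35.29/1.539 = 22.94 years.
Total proper time: τ_1 + 22.94 = 49.45, so τ_1 = 49.45 − 22.94 = 26.51 years.
γ_1 = 36.02/26.51 = 1.359; β = √(1 − 1/γ²) = √0.4582.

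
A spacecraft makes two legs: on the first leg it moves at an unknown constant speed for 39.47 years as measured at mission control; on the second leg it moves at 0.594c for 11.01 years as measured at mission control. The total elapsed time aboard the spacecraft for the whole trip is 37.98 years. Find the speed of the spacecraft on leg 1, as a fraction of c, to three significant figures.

β = 0.675

Leg 1: speed unknown; τ_1 = 39.47/γ_1.
Leg 2: γ = 1/√(1 − 0.594²) = 1/√0.6472 = 1.243; τ_2 = 11.01/1.243 = 8.857 years.
Total proper time: τ_1 + 8.857 = 37.98, so τ_1 = 37.98 − 8.857 = 29.12 years.
γ_1 = 39.47/29.12 = 1.355; β = √(1 − 1/γ²) = √0.4556.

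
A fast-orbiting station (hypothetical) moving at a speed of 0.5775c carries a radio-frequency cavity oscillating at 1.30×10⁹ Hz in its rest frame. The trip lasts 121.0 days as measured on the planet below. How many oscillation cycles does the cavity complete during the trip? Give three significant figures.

γ = 1/√(1 − 0.5775²) = 1/√0.6665 = 1.225
The oscillator's own cycle count is N = f × τ where τ is the proper time aboard the station. τ = Δt/γ = 121.0/1.225 = 98.78 days = 8.535×10⁶ s.
N = 1.30×10⁹ × 8.535×10⁶ = 1.110×10¹⁶.

N = 1.11×10¹⁶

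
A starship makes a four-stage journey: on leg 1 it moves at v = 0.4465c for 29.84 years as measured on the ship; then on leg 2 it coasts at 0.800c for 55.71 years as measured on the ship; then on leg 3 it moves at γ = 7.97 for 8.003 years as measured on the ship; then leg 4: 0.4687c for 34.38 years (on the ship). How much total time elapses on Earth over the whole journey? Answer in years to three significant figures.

Leg 1: γ = 1/√(1 − 0.4465²) = 1/√0.8006 = 1.118; Δt_1 = 1.118 × 29.84 = 33.35 years.
Leg 2: γ = 1/√(1 − 0.800²) = 5/3 ≈ 1.667; Δt_2 = 1.667 × 55.71 = 92.85 years.
Leg 3: γ = 7.97; Δt_3 = 7.970 × 8.003 = 63.78 years.
Leg 4: γ = 1/√(1 − 0.4687²) = 1/√0.7803 = 1.132; Δt_4 = 1.132 × 34.38 = 38.92 years.
Total: 33.35 + 92.85 + 63.78 + 38.92 years.

Δt = 229 years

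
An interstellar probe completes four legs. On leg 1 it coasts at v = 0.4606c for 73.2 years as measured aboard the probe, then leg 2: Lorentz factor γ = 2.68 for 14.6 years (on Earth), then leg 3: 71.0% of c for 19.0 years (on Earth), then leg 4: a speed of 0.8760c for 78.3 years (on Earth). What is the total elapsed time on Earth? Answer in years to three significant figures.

Leg 1: γ = 1/√(1 − 0.4606²) = 1/√0.7878 = 1.127; Δt_1 = 1.127 × 73.2 = 82.47 years.
Leg 2: 14.6 years is already measured on Earth.
Leg 3: 19.0 years is already measured on Earth.
Leg 4: 78.3 years is already measured on Earth.
Total: 82.47 + 14.60 + 19.00 + 78.30 years.

Δt = 194 years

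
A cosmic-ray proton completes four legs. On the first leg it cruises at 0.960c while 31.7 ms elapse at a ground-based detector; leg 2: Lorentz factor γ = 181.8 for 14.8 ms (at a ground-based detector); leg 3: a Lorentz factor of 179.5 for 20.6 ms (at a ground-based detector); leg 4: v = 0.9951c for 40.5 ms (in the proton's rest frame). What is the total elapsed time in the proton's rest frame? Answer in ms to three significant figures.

τ = 49.6 ms

Leg 1: γ = 1/√(1 − 0.960²) = 25/7 ≈ 3.571; τ_1 = 31.7/3.571 = 8.876 ms.
Leg 2: γ = 181.8; τ_2 = 14.8/181.8 = 0.08141 ms.
Leg 3: γ = 179.5; τ_3 = 20.6/179.5 = 0.1148 ms.
Leg 4: 40.5 ms is already measured in the proton's rest frame.
Total: 8.876 + 0.08141 + 0.1148 + 40.50 ms.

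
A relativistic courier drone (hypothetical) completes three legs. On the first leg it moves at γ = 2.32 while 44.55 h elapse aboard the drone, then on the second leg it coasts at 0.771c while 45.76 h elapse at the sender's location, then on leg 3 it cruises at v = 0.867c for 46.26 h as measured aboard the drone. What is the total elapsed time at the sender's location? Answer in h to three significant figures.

Leg 1: γ = 2.32; Δt_1 = 2.320 × 44.55 = 103.4 h.
Leg 2: 45.76 h is already measured at the sender's location.
Leg 3: γ = 1/√(1 − 0.867²) = 1/√0.2483 = 2.007; Δt_3 = 2.007 × 46.26 = 92.83 h.
Total: 103.4 + 45.76 + 92.83 h.

Δt = 242 h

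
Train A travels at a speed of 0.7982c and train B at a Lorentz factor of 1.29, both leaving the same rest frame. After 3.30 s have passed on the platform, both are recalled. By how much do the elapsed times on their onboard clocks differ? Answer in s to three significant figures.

A: γ = 1/√(1 − 0.7982²) = 1/√0.3629 = 1.660; τ_A = 3.30/1.660 = 1.988 s.
B: γ = 1.29; τ_B = 3.30/1.290 = 2.558 s.

|τ_A − τ_B| = 0.570 s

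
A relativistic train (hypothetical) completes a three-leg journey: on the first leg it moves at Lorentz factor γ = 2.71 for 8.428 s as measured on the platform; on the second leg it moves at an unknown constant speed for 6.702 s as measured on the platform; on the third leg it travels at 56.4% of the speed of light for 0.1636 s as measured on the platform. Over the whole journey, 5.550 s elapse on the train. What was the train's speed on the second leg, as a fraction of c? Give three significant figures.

Leg 1: γ = 2.71; τ_1 = 8.428/2.710 = 3.110 s.
Leg 2: speed unknown; τ_2 = 6.702/γ_2.
Leg 3: β = 0.564; γ = 1/√(1 − 0.564²) = 1/√0.6819 = 1.211; τ_3 = 0.1636/1.211 = 0.1351 s.
Total proper time: 3.110 + τ_2 + 0.1351 = 5.550, so τ_2 = 5.550 − 3.245 = 2.305 s.
γ_2 = 6.702/2.305 = 2.908; β = √(1 − 1/γ²) = √0.8817.

β = 0.939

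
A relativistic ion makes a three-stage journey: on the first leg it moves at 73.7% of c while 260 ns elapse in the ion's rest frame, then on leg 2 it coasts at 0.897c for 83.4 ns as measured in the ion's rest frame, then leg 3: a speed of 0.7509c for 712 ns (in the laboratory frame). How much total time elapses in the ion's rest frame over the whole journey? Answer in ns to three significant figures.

Leg 1: 260 ns is already measured in the ion's rest frame.
Leg 2: 83.4 ns is already measured in the ion's rest frame.
Leg 3: γ = 1/√(1 − 0.7509²) = 1/√0.4361 = 1.514; τ_3 = 712/1.514 = 470.2 ns.
Total: 260.0 + 83.40 + 470.2 ns.

τ = 814 ns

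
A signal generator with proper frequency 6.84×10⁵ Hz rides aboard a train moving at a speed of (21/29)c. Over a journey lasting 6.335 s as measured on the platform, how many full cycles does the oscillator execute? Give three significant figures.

N = 2.99×10⁶

γ = 1/√(1 − (21/29)²) = 29/20 = 1.450
The oscillator's own cycle count is N = f × τ where τ is the proper time on the train. τ = Δt/γ = 6.335/1.450 = 4.369 s = 4.369×10⁰ s.
N = 6.84×10⁵ × 4.369×10⁰ = 2.988×10⁶.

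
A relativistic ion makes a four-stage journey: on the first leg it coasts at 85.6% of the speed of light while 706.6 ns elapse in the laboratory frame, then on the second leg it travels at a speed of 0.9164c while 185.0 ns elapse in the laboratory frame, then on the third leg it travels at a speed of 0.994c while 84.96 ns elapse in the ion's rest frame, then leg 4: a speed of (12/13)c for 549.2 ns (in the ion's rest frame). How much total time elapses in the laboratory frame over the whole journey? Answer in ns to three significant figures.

Leg 1: 706.6 ns is already measured in the laboratory frame.
Leg 2: 185.0 ns is already measured in the laboratory frame.
Leg 3: γ = 1/√(1 − 0.994²) = 1/√0.01196 = 9.142; Δt_3 = 9.142 × 84.96 = 776.7 ns.
Leg 4: γ = 1/√(1 − (12/13)²) = 13/5 = 2.600; Δt_4 = 2.600 × 549.2 = 1428 ns.
Total: 706.6 + 185.0 + 776.7 + 1428 ns.

Δt = 3100 ns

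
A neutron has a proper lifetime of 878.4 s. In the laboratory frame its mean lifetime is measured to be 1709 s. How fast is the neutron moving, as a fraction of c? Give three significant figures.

β = 0.858

γ = Δt/τ₀ = 1709/878.4 = 1.946
β = √(1 − 1/γ²) = √(1 − 0.2642) = √0.7358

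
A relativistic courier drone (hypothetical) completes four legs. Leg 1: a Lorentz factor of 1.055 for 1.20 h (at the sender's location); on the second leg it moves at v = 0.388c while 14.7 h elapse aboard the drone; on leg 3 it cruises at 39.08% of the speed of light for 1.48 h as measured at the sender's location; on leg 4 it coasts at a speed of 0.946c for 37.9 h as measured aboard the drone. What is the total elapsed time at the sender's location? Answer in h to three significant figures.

Δt = 136 h

Leg 1: 1.20 h is already measured at the sender's location.
Leg 2: γ = 1/√(1 − 0.388²) = 1/√0.8495 = 1.085; Δt_2 = 1.085 × 14.7 = 15.95 h.
Leg 3: 1.48 h is already measured at the sender's location.
Leg 4: γ = 1/√(1 − 0.946²) = 1/√0.1051 = 3.085; Δt_4 = 3.085 × 37.9 = 116.9 h.
Total: 1.200 + 15.95 + 1.480 + 116.9 h.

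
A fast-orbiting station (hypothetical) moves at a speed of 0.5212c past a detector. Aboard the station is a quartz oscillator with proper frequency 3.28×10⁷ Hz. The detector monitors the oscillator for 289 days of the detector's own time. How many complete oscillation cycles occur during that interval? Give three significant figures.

γ = 1/√(1 − 0.5212²) = 1/√0.7284 = 1.172
During 289 days of lab time, the oscillator's proper time advances by τ = Δt/γ = 289/1.172 = 246.6 days = 2.131×10⁷ s.
N = f × τ = 3.28×10⁷ × 2.131×10⁷ = 6.990×10¹⁴.

N = 6.99×10¹⁴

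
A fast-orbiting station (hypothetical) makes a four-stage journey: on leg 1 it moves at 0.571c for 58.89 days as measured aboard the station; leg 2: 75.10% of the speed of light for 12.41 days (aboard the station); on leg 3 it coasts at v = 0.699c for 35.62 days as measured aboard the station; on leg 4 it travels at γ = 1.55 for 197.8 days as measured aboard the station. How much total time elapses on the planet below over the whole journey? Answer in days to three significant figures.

Δt = 447 days

Leg 1: γ = 1/√(1 − 0.571²) = 1/√0.6740 = 1.218; Δt_1 = 1.218 × 58.89 = 71.73 days.
Leg 2: β = 0.7510; γ = 1/√(1 − 0.7510²) = 1/√0.4360 = 1.514; Δt_2 = 1.514 × 12.41 = 18.79 days.
Leg 3: γ = 1/√(1 − 0.699²) = 1/√0.5114 = 1.398; Δt_3 = 1.398 × 35.62 = 49.81 days.
Leg 4: γ = 1.55; Δt_4 = 1.550 × 197.8 = 306.6 days.
Total: 71.73 + 18.79 + 49.81 + 306.6 days.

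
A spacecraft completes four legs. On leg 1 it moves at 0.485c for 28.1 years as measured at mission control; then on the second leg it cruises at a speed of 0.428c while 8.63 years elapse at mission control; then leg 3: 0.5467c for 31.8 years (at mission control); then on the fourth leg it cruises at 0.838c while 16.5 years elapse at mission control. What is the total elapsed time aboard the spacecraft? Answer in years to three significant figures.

Leg 1: γ = 1/√(1 − 0.485²) = 1/√0.7648 = 1.143; τ_1 = 28.1/1.143 = 24.57 years.
Leg 2: γ = 1/√(1 − 0.428²) = 1/√0.8168 = 1.106; τ_2 = 8.63/1.106 = 7.800 years.
Leg 3: γ = 1/√(1 − 0.5467²) = 1/√0.7011 = 1.194; τ_3 = 31.8/1.194 = 26.63 years.
Leg 4: γ = 1/√(1 − 0.838²) = 1/√0.2978 = 1.833; τ_4 = 16.5/1.833 = 9.004 years.
Total: 24.57 + 7.800 + 26.63 + 9.004 years.

τ = 68.0 years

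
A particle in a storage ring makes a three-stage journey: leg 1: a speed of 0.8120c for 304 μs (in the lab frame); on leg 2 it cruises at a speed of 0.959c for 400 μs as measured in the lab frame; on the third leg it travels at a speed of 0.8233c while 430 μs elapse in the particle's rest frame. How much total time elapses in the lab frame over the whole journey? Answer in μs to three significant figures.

Δt = 1460 μs

Leg 1: 304 μs is already measured in the lab frame.
Leg 2: 400 μs is already measured in the lab frame.
Leg 3: γ = 1/√(1 − 0.8233²) = 1/√0.3222 = 1.762; Δt_3 = 1.762 × 430 = 757.6 μs.
Total: 304.0 + 400.0 + 757.6 μs.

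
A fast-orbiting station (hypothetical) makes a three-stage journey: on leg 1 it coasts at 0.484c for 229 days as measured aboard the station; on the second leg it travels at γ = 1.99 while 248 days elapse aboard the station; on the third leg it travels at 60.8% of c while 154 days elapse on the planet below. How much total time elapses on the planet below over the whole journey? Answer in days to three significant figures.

Δt = 909 days

Leg 1: γ = 1/√(1 − 0.484²) = 1/√0.7657 = 1.143; Δt_1 = 1.143 × 229 = 261.7 days.
Leg 2: γ = 1.99; Δt_2 = 1.990 × 248 = 493.5 days.
Leg 3: 154 days is already measured on the planet below.
Total: 261.7 + 493.5 + 154.0 days.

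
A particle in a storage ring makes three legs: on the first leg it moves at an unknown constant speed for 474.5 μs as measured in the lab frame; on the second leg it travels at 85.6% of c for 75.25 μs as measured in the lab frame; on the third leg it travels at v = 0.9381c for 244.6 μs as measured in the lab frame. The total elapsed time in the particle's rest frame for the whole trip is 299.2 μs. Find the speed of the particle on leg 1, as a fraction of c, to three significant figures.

Leg 1: speed unknown; τ_1 = 474.5/γ_1.
Leg 2: β = 0.856; γ = 1/√(1 − 0.856²) = 1/√0.2673 = 1.934; τ_2 = 75.25/1.934 = 38.90 μs.
Leg 3: γ = 1/√(1 − 0.9381²) = 1/√0.1200 = 2.887; τ_3 = 244.6/2.887 = 84.72 μs.
Total proper time: τ_1 + 38.90 + 84.72 = 299.2, so τ_1 = 299.2 − 123.6 = 175.6 μs.
γ_1 = 474.5/175.6 = 2.703; β = √(1 − 1/γ²) = √0.8631.

β = 0.929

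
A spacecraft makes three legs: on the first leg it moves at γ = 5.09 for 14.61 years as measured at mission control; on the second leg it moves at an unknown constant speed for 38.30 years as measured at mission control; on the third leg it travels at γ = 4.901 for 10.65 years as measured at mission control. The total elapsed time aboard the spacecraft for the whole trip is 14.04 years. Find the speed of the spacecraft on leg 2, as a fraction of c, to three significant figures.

β = 0.972

Leg 1: γ = 5.09; τ_1 = 14.61/5.090 = 2.870 years.
Leg 2: speed unknown; τ_2 = 38.30/γ_2.
Leg 3: γ = 4.901; τ_3 = 10.65/4.901 = 2.173 years.
Total proper time: 2.870 + τ_2 + 2.173 = 14.04, so τ_2 = 14.04 − 5.043 = 8.997 years.
γ_2 = 38.30/8.997 = 4.257; β = √(1 − 1/γ²) = √0.9448.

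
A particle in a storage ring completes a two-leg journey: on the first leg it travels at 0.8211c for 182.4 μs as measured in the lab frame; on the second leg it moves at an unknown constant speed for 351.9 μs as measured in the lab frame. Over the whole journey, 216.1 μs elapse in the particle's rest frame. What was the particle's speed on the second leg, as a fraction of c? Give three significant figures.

β = 0.948

Leg 1: γ = 1/√(1 − 0.8211²) = 1/√0.3258 = 1.752; τ_1 = 182.4/1.752 = 104.1 μs.
Leg 2: speed unknown; τ_2 = 351.9/γ_2.
Total proper time: 104.1 + τ_2 = 216.1, so τ_2 = 216.1 − 104.1 = 112.0 μs.
γ_2 = 351.9/112.0 = 3.142; β = √(1 − 1/γ²) = √0.8987.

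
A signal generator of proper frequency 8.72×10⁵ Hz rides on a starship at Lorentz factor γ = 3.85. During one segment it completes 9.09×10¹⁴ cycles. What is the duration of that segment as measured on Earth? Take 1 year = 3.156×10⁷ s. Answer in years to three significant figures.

Δt = 127 years

γ = 3.85
Proper time for N cycles: τ = N/f = 9.09×10¹⁴/(8.72×10⁵) = 1.042×10⁹ s = 33.03 years.
Lab-frame duration Δt = γτ = 3.850 × 33.03 = 127.2 years.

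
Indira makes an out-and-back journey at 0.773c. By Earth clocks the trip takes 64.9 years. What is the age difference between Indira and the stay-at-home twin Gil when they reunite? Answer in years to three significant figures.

Δt − τ = 23.7 years

γ = 1/√(1 − 0.773²) = 1/√0.4025 = 1.576
Indira's elapsed proper time: τ = 64.9/1.576 = 41.17 years.
Age gap = Δt − τ = 64.9 − 41.17 years.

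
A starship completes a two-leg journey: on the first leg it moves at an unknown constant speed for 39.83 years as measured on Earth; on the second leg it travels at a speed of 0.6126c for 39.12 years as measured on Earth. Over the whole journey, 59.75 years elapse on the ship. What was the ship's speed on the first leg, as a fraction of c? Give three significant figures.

Leg 1: speed unknown; τ_1 = 39.83/γ_1.
Leg 2: γ = 1/√(1 − 0.6126²) = 1/√0.6247 = 1.265; τ_2 = 39.12/1.265 = 30.92 years.
Total proper time: τ_1 + 30.92 = 59.75, so τ_1 = 59.75 − 30.92 = 28.83 years.
γ_1 = 39.83/28.83 = 1.382; β = √(1 − 1/γ²) = √0.4761.

β = 0.690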